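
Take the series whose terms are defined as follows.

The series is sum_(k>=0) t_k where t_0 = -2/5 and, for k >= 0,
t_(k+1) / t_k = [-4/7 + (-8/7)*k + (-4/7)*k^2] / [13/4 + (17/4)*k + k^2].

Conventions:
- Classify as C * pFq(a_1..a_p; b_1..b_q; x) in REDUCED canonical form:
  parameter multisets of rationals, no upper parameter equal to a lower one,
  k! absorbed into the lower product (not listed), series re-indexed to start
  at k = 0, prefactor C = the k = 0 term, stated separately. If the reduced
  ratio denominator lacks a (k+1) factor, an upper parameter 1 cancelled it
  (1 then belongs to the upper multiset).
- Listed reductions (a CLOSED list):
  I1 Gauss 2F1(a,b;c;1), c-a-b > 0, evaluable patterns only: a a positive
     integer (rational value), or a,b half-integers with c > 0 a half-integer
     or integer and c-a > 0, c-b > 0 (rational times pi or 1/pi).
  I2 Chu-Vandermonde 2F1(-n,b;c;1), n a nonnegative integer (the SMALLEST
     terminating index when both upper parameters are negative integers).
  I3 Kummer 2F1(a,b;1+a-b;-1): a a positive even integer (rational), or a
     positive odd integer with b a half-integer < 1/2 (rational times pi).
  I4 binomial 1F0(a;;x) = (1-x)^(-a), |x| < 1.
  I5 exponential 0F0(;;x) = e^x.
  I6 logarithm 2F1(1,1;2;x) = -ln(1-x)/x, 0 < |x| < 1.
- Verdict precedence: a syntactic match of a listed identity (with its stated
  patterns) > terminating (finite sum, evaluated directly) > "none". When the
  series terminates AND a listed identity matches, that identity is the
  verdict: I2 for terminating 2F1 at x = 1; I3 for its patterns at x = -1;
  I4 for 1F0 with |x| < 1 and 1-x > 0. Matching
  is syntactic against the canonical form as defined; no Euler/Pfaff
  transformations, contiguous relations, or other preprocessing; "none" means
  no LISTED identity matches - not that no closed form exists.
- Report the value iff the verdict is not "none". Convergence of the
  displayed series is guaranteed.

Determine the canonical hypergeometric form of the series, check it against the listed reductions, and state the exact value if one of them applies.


At argument -4/7: a 2F1 with upper {1, 1}, lower {13/4}, scaled by C = -2/5. Verdict: none. A 2F1 with upper {1, 1} fits none of I1-I6 at x = -4/7; the sum runs forever.

The tell: from the first term -2/5: roots of the ratio polynomials (C = -2/5, x = -4/7) are the negated parameters.
Term ratio: r(k) = (-4/7) * (k+1) (k+1) / [(k+13/4) (k+1)] - rational; roots negated = parameters, x = (-4/7), C = -2/5.


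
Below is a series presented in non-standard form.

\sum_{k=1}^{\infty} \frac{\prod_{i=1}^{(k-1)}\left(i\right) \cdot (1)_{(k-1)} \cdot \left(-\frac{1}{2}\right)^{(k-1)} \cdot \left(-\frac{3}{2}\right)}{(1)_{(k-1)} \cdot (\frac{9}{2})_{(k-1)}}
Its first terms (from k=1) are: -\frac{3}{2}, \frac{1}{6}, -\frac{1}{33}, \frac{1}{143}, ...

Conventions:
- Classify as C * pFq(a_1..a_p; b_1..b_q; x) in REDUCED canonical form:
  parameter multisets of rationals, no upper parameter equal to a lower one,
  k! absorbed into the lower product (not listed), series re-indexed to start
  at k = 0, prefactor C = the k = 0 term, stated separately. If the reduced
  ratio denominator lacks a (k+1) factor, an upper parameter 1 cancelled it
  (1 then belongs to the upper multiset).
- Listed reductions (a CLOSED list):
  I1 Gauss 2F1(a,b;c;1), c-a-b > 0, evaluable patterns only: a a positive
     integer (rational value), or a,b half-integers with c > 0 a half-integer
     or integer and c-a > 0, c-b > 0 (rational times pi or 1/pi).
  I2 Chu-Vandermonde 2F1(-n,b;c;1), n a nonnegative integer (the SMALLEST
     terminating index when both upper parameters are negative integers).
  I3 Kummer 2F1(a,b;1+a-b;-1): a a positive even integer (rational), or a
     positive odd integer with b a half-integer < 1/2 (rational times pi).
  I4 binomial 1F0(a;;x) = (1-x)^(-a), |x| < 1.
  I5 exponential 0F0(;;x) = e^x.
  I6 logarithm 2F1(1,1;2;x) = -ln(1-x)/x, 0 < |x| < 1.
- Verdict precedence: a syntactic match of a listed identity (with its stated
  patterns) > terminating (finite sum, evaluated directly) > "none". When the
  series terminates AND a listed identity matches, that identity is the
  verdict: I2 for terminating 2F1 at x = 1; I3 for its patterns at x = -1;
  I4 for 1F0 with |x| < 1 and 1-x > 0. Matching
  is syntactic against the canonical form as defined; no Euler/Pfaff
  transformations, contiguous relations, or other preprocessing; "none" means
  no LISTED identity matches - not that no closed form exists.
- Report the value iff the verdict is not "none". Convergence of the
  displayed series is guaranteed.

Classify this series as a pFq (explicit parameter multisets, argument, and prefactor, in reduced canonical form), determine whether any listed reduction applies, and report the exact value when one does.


With C = -\frac{3}{2}: the canonical form is 2F1(1, 1; \frac{9}{2}; -\frac{1}{2}). Verdict: none - this 2F1 at x = -\frac{1}{2} matches no listed pattern, and upper {1, 1} holds no stopper.

Structural cue: from the first term -\frac{3}{2}: the running product (C = -3/2, x = -1/2) telescopes to a rising factorial.
Step ratio: r(k) = -\frac{1}{2} * (k+1) (k+1) / [(k+\frac{9}{2}) (k+1)] - rational in k, leading ratio -\frac{1}{2}; with t_0 = -\frac{3}{2}, classification follows.


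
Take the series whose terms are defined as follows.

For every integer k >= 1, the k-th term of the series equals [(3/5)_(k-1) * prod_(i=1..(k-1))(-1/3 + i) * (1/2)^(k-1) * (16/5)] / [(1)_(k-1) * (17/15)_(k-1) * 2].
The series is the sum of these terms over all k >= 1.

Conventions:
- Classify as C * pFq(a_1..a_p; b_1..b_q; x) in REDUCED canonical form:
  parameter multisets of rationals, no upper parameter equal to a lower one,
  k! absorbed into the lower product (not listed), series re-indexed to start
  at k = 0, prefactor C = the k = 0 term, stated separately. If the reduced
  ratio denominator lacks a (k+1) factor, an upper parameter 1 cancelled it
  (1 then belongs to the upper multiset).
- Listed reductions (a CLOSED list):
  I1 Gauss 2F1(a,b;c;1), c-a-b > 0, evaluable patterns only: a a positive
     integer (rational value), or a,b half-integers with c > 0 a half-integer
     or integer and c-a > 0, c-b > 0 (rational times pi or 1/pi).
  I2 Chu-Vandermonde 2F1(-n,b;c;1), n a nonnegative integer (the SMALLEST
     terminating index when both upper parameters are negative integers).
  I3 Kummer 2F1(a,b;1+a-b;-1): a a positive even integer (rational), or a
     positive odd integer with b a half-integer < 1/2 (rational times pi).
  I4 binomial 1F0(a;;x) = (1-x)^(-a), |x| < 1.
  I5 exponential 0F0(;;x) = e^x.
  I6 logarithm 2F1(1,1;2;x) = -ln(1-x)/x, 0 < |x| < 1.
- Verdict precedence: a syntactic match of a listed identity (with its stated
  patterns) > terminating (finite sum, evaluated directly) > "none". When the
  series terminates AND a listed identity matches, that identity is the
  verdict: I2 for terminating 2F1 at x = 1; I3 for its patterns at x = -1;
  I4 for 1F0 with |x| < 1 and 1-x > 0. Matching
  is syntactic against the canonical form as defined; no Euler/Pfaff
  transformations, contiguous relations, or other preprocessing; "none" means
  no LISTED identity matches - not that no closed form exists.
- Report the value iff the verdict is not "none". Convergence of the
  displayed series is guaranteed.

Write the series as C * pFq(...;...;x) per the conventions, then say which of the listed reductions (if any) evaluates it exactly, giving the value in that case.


Canonical form: C = 8/5 times 2F1 with upper {3/5, 2/3}, lower {17/15}, x = 1/2. Verdict: none here - no I1-I6 shape fits x = 1/2 with lower {17/15}.

First insight: t_0 being 8/5, the constant factors (prefactor 8/5) combine into one prefactor.
Consecutive-term ratio: r(k) = (1/2) * (k+3/5) (k+2/3) / [(k+17/15) (k+1)] - rational in k, leading ratio (1/2); with t_0 = 8/5, classification follows.


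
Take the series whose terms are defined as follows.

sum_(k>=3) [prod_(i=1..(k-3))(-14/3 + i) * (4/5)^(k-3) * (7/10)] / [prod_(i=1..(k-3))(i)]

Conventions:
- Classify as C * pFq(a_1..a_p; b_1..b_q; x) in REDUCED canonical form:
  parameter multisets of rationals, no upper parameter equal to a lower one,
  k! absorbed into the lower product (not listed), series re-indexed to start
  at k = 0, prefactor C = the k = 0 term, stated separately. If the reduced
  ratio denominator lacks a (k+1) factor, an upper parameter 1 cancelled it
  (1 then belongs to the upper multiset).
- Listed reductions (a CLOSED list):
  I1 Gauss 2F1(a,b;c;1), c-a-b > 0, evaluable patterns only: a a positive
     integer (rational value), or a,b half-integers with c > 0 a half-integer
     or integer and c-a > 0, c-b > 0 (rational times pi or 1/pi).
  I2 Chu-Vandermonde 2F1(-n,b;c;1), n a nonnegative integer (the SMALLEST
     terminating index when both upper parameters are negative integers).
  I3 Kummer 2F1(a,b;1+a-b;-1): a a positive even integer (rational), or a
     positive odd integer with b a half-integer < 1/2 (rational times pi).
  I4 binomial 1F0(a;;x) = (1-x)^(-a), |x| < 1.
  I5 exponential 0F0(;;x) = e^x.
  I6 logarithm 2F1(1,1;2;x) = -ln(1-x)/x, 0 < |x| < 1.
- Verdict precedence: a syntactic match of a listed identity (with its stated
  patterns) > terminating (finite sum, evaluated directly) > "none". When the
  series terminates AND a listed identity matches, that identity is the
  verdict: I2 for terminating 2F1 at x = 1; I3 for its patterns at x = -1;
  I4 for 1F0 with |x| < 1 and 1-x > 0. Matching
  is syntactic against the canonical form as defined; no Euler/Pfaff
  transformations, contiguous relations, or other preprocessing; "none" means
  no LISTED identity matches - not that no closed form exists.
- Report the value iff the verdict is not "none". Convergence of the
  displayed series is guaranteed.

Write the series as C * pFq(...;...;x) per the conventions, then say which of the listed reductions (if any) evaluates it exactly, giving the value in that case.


x = 4/5 here; the reduced form reads 1F0, upper {-11/3}, lower {-}, C = 7/10. Verdict: this is the I4 binomial reduction (the 1F0 binomial series: exponent 11/3, x = 4/5). Hence: (7/10) * (1/5)^(11/3).

First insight: from the first term 7/10: the product of the first k integers (prefactor 7/10) is k!.
Term ratio: r(k) = (4/5) * (k-11/3) / [(k+1)] - poly over poly, x = (4/5) from leading terms; C = 7/10 at k = 0.


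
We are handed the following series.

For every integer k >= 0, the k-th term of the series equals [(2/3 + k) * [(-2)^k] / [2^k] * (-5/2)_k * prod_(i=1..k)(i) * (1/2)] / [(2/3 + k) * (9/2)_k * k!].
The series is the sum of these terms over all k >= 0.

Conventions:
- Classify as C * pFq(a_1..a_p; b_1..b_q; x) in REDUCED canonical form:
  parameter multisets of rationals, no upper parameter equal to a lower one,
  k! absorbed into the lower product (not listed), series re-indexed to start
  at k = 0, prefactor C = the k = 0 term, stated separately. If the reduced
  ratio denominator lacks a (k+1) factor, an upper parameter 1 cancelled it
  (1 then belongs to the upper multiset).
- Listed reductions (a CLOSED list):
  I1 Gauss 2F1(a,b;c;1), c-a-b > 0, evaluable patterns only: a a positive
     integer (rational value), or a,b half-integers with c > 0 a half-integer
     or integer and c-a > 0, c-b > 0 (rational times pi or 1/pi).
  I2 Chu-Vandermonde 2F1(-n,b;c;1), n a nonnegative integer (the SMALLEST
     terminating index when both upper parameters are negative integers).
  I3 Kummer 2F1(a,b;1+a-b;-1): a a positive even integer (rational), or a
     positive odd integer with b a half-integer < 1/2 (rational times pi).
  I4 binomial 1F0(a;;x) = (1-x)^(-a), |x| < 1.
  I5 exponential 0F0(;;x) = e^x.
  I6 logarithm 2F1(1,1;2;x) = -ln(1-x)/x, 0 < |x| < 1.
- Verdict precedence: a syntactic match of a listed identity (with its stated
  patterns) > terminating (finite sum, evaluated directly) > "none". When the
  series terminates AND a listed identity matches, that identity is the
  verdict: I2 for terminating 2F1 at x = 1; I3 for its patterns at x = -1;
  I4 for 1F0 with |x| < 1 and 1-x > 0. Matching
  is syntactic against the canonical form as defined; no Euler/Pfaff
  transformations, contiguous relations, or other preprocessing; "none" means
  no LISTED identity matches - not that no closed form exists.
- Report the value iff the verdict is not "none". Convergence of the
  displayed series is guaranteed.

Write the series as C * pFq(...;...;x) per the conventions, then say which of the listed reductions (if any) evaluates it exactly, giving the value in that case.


With C = 1/2: the canonical form is 2F1(-5/2, 1; 9/2; -1). Verdict at x = -1: Kummer's theorem (I3) matches (x = -1; c = 9/2 equals 1+a-b for upper {-5/2, 1}: listed pattern). Exact value: (35/128) * pi.

The tell: x = (-1) and the two k-th powers (C = 1/2) combine into one argument.
Consecutive-term ratio: r(k) = (-1) * (k-5/2) (k+1) / [(k+9/2) (k+1)] - rational; roots negated = parameters, x = (-1), C = 1/2.


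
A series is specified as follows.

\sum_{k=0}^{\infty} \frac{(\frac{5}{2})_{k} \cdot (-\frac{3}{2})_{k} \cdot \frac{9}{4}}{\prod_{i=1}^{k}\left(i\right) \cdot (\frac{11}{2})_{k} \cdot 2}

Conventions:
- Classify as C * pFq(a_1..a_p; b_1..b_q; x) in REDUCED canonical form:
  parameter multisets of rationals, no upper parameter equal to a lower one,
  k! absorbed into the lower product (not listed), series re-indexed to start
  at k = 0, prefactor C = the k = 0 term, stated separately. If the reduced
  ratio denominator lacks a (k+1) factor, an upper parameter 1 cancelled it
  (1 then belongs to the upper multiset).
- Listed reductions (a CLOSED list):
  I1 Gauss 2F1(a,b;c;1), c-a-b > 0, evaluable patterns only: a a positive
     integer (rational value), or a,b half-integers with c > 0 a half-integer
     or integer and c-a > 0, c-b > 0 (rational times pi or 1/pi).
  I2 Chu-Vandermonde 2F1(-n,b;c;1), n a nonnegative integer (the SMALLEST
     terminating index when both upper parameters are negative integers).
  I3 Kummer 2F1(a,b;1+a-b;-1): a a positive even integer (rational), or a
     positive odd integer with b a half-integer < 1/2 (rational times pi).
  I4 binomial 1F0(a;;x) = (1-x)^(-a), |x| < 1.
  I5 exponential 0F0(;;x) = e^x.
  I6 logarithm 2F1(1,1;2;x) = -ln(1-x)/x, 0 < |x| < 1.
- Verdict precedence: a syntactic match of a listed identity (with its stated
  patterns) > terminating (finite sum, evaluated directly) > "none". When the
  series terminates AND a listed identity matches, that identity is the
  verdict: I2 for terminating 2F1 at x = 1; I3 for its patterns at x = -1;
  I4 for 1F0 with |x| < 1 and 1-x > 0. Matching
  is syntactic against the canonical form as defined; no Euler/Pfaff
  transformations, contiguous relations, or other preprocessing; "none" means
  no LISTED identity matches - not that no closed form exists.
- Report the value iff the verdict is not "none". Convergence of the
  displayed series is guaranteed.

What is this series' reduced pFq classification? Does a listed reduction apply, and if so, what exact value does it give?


Prefactor \frac{9}{8}, argument 1: 2F1 with upper {-\frac{3}{2}, \frac{5}{2}} over lower {\frac{11}{2}}. Verdict: this is the half-integer Gauss pattern (I1) (x = 1; upper {-\frac{3}{2}, \frac{5}{2}} half-integers, c = \frac{11}{2} in the evaluable pattern). Its exact value is \frac{19845}{131072} \cdot \pi.

The tell: x = 1 and the constant factors (C = 9/8, x = 1) combine into one prefactor.
Ratio: r(k) = 1 * (k-\frac{3}{2}) (k+\frac{5}{2}) / [(k+\frac{11}{2}) (k+1)] ; factor over Q: parameters, x = 1, and C = \frac{9}{8}.


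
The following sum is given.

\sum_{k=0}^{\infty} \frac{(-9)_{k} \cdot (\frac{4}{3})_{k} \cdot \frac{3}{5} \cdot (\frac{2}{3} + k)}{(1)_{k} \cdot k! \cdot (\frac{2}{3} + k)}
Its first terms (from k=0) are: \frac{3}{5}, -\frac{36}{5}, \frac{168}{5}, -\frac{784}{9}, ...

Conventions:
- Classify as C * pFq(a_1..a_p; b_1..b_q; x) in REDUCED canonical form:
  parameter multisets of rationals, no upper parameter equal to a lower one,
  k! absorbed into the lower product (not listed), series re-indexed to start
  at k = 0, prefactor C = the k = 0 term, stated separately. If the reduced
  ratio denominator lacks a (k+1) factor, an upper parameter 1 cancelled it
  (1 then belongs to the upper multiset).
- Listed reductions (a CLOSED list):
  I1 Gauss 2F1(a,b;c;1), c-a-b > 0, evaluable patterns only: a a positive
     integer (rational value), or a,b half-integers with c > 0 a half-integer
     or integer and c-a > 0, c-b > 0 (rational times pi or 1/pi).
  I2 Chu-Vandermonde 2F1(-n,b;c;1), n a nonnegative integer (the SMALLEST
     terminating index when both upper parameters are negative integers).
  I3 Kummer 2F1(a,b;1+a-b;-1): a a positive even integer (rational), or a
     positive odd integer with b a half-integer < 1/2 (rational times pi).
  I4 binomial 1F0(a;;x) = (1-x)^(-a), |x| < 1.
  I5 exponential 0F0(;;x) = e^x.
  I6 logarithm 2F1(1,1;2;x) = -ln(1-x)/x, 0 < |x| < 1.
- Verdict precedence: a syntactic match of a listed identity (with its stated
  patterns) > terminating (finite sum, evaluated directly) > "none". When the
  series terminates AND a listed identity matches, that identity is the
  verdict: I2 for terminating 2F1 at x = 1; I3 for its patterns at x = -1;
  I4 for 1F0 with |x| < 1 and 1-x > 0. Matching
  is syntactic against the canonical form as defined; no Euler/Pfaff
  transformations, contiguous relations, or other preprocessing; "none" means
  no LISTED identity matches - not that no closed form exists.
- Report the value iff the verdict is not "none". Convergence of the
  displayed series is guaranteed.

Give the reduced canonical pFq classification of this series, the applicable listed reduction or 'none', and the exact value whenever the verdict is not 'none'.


Canonical form: C = \frac{3}{5} times 2F1 with upper {-9, \frac{4}{3}}, lower {1}, x = 1. Verdict: Chu-Vandermonde (I2) matches (terminating 2F1 at x = 1 with n = 9, b = 4/3, c = 1). Exact value: -\frac{4301}{531441}.

The tell: t_0 = \frac{3}{5} here, and striking the common factor k + 2/3 reduces the term (prefactor 3/5).
Term ratio: r(k) = 1 * (k-9) (k+\frac{4}{3}) / [(k+1) (k+1)] ; factor over Q: parameters, x = 1, and C = \frac{3}{5}.


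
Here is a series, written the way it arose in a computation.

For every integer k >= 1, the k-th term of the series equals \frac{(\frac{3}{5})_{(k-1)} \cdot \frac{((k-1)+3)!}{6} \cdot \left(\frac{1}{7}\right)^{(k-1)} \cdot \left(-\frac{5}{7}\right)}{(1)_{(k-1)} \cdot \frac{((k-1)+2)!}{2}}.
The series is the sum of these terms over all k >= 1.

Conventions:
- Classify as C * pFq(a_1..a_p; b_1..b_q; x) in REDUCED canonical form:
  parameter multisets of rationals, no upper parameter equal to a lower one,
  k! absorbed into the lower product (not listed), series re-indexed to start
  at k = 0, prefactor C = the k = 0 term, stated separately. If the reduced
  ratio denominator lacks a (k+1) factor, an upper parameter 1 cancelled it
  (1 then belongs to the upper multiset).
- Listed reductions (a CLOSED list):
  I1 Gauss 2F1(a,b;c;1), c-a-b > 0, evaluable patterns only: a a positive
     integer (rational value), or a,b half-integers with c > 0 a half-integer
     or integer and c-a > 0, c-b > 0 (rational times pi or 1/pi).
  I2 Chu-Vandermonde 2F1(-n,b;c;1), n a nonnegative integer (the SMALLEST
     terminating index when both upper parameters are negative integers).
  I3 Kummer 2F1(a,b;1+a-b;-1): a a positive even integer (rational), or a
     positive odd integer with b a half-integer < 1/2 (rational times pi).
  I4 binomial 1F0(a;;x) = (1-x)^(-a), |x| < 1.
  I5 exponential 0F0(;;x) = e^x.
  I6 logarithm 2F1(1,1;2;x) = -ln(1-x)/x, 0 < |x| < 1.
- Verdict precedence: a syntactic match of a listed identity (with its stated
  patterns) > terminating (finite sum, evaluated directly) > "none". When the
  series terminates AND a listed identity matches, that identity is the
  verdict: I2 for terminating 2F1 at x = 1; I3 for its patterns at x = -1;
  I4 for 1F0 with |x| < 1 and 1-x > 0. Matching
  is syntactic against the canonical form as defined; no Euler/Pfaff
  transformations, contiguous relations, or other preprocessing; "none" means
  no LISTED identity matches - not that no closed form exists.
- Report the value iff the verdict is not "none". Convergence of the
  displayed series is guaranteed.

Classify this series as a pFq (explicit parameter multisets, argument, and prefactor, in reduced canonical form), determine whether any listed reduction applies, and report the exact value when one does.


x = \frac{1}{7} here; the reduced form reads 2F1, upper {\frac{3}{5}, 4}, lower {3}, C = -\frac{5}{7}. Verdict: none. A 2F1 with upper {\frac{3}{5}, 4} fits none of I1-I6 at x = \frac{1}{7}; the sum runs forever.

Structural cue: from the first term -\frac{5}{7}: the factorial ratio (C = -5/7) (k+a-1)!/(a-1)! is a rising factorial (a)_k.
Ratio: r(k) = \frac{1}{7} * (k+\frac{3}{5}) (k+4) / [(k+3) (k+1)] - rational in k, leading ratio \frac{1}{7}; with t_0 = -\frac{5}{7}, classification follows.


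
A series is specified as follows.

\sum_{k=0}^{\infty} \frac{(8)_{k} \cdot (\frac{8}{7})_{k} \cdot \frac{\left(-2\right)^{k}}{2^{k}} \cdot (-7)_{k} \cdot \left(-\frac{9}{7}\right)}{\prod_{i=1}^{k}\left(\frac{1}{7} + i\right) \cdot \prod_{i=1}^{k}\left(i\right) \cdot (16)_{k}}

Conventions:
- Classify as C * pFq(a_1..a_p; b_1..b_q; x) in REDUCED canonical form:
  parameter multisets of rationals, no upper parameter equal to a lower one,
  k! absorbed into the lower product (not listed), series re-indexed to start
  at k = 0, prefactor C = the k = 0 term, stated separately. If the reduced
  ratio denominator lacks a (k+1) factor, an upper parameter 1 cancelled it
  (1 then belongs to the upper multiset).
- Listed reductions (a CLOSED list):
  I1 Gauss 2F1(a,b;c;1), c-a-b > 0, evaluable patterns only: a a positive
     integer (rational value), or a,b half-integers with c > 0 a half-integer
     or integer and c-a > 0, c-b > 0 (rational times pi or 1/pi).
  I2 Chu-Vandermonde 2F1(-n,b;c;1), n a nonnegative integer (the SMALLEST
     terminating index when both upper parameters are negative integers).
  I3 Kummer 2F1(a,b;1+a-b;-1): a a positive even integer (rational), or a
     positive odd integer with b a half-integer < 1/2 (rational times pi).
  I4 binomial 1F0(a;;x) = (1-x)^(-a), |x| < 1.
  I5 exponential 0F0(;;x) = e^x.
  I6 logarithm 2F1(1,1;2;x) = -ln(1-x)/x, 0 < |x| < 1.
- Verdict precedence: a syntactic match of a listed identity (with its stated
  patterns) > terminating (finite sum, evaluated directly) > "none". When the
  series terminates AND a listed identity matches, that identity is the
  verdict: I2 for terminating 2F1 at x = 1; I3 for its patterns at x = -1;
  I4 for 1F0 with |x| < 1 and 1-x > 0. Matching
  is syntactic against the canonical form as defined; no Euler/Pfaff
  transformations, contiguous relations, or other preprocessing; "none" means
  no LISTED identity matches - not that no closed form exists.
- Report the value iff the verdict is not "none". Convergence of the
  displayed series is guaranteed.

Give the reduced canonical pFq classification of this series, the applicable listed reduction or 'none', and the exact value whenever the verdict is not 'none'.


With C = -\frac{9}{7}: the canonical form is 2F1(-7, 8; 16; -1). Verdict (x = -1): the Kummer evaluation I3 applies (x = -1; c = 16 equals 1+a-b for upper {-7, 8}: listed pattern). Its exact value is -\frac{351}{14}.

Key step: from the first term -\frac{9}{7}: the lower running product (prefactor -9/7) is a rising factorial.
Consecutive-term ratio: r(k) = -1 * (k-7) (k+8) / [(k+16) (k+1)] - poly over poly, x = -1 from leading terms; C = -\frac{9}{7} at k = 0.


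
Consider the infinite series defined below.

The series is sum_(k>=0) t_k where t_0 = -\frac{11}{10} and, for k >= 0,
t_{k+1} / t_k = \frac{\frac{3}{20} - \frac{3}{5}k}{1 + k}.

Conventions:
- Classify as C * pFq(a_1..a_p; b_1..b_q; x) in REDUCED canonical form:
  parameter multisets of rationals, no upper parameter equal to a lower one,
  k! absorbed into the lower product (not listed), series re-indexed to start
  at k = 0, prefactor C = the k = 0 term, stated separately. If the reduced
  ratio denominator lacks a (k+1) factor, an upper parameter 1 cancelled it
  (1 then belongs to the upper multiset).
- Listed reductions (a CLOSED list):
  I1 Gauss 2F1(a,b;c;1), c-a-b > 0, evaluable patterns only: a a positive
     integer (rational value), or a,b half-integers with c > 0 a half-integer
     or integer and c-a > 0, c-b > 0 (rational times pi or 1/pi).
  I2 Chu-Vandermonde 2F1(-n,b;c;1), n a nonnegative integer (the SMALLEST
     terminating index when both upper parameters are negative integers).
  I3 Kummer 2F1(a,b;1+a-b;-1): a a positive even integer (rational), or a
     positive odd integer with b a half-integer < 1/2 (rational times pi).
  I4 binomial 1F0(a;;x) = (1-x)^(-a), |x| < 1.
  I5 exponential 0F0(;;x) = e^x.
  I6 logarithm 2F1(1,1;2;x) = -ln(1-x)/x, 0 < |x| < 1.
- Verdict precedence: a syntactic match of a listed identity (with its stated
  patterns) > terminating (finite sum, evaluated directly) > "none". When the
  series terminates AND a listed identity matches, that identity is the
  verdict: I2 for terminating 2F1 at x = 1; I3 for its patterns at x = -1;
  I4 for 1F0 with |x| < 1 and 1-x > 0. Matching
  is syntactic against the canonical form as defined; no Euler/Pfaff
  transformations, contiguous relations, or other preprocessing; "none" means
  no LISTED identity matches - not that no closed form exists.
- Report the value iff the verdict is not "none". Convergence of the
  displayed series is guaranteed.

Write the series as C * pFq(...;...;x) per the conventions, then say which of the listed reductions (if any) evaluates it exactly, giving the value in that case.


The series (x = -\frac{3}{5}) is 1F0: upper {-\frac{1}{4}}, lower {-}, prefactor -\frac{11}{10}. Verdict: the I4 binomial reduction fires (the 1F0 binomial series: exponent 1/4, x = -\frac{3}{5}). Value: \left(-\frac{11}{10}\right) \cdot \left(\frac{8}{5}\right)^{\frac{1}{4}}.

First insight: from the first term -\frac{11}{10}: the expanded ratio factors over Q; prefactor -11/10, roots give parameters.
Ratio: r(k) = -\frac{3}{5} * (k-\frac{1}{4}) / [(k+1)] ; factor over Q: parameters, x = -\frac{3}{5}, and C = -\frac{11}{10}.


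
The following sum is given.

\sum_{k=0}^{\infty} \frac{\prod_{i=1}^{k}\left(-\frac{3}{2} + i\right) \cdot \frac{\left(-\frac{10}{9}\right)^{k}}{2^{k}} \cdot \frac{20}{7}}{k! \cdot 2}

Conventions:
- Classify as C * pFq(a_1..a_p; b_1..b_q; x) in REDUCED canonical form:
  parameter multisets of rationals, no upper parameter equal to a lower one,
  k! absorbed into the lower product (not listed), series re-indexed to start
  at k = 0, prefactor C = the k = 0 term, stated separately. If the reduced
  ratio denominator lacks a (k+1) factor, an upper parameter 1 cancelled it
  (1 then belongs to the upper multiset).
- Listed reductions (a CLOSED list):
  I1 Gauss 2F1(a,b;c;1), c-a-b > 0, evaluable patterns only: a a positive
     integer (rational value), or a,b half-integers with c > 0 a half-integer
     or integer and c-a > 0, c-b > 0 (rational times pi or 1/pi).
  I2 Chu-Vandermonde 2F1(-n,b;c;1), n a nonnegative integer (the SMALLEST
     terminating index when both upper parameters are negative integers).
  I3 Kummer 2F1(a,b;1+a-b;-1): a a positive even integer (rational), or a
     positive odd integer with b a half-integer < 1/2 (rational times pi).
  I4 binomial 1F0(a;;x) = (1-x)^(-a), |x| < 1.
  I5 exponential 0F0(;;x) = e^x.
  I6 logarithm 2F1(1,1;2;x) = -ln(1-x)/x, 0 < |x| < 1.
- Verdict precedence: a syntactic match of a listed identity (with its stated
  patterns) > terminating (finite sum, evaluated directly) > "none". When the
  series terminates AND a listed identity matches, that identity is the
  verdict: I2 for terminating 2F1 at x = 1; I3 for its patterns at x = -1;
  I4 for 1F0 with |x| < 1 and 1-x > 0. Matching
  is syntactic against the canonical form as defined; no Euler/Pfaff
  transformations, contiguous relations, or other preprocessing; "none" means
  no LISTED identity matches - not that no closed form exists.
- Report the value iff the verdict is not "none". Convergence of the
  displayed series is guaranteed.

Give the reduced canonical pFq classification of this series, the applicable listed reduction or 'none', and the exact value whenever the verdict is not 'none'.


Canonical form: C = \frac{10}{7} times 1F0 with upper {-\frac{1}{2}}, lower {-}, x = -\frac{5}{9}. Verdict: binomial (I4) matches (the 1F0 binomial series: exponent 1/2, x = -\frac{5}{9}). Exact value: \frac{10}{7} \cdot \left(\frac{14}{9}\right)^{\frac{1}{2}}.

Key step: with t_0 = \frac{10}{7}, the running product (C = 10/7) telescopes to a rising factorial.
Ratio: r(k) = -\frac{5}{9} * (k-\frac{1}{2}) / [(k+1)] - rational in k, leading ratio -\frac{5}{9}; with t_0 = \frac{10}{7}, classification follows.


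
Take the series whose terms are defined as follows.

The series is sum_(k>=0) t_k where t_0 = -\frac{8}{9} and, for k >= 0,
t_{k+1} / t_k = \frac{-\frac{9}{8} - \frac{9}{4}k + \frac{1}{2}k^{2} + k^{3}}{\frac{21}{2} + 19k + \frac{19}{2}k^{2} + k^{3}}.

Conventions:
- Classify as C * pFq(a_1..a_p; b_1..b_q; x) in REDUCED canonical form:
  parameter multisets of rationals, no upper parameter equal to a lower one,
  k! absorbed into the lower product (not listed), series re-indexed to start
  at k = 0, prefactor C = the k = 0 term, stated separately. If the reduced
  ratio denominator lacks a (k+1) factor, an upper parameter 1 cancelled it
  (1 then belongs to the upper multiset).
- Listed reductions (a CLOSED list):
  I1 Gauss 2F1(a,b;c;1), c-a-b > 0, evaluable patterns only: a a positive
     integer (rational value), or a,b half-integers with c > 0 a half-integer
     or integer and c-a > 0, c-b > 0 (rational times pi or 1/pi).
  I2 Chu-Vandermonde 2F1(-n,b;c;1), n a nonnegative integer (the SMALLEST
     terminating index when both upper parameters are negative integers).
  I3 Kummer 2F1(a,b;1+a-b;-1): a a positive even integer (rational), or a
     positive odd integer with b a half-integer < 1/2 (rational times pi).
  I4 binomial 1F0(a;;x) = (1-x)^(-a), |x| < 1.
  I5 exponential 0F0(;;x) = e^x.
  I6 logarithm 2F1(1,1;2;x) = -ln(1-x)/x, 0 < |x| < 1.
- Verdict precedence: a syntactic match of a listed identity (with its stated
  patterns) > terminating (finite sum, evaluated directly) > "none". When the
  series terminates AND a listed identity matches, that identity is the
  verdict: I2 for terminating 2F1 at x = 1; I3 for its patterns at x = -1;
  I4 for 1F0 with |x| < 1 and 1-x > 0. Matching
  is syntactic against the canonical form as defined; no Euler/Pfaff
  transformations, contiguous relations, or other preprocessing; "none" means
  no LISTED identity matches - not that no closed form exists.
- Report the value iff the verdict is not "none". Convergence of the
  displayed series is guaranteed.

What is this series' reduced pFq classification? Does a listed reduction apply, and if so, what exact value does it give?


Prefactor -\frac{8}{9}, argument 1: 2F1 with upper {-\frac{3}{2}, \frac{1}{2}} over lower {7}. Verdict: Gauss (I1, half-integer pattern) applies (x = 1; upper {-\frac{3}{2}, \frac{1}{2}} half-integers, c = 7 in the evaluable pattern). Hence: \left(-\frac{33554432}{13378365}\right) / \pi.

Structural cue: t_0 = -\frac{8}{9} here, and the expanded ratio factors over Q; C = -8/9, x = 1, roots give parameters.
Consecutive-term ratio: r(k) = 1 * (k-\frac{3}{2}) (k+\frac{1}{2}) / [(k+7) (k+1)] ; factor over Q: parameters, x = 1, and C = -\frac{8}{9}.


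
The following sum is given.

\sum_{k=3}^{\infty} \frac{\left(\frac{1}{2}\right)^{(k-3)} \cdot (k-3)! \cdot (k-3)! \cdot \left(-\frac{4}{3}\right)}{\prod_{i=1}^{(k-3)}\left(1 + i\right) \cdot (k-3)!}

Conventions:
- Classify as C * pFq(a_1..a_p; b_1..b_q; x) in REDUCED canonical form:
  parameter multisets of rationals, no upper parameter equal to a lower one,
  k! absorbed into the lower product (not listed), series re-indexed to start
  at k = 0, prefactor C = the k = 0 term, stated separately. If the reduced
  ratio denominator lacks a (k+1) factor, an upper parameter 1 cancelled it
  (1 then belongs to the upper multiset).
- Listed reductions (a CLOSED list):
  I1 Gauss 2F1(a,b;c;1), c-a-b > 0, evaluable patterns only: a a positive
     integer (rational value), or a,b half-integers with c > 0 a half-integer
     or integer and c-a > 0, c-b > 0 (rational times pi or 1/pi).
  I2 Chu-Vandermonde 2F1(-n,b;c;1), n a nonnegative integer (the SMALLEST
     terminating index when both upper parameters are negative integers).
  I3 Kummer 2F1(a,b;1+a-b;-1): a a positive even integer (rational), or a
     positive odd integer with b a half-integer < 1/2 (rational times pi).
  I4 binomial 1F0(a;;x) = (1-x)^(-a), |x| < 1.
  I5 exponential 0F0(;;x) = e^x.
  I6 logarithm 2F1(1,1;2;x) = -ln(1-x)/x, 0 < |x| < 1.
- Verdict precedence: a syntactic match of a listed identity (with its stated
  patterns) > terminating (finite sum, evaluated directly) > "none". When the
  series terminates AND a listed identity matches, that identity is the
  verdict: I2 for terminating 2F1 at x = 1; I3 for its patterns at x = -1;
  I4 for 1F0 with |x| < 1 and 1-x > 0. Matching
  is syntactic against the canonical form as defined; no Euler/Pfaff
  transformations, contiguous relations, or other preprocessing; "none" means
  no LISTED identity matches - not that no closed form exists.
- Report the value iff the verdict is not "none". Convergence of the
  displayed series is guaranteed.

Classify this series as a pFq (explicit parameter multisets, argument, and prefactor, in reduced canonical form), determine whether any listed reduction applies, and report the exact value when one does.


Canonical form: C = -\frac{4}{3} times 2F1 with upper {1, 1}, lower {2}, x = \frac{1}{2}. Verdict: this is logarithm (I6) (the logarithm: parameters (1,1;2), x = \frac{1}{2}). Exact value: \frac{8}{3} \cdot \ln\left(\frac{1}{2}\right).

Structural cue: with t_0 = -\frac{4}{3}, the lower running product (C = -4/3) is a rising factorial.
Term ratio: r(k) = \frac{1}{2} * (k+1) (k+1) / [(k+2) (k+1)] - rational; roots negated = parameters, x = \frac{1}{2}, C = -\frac{4}{3}.


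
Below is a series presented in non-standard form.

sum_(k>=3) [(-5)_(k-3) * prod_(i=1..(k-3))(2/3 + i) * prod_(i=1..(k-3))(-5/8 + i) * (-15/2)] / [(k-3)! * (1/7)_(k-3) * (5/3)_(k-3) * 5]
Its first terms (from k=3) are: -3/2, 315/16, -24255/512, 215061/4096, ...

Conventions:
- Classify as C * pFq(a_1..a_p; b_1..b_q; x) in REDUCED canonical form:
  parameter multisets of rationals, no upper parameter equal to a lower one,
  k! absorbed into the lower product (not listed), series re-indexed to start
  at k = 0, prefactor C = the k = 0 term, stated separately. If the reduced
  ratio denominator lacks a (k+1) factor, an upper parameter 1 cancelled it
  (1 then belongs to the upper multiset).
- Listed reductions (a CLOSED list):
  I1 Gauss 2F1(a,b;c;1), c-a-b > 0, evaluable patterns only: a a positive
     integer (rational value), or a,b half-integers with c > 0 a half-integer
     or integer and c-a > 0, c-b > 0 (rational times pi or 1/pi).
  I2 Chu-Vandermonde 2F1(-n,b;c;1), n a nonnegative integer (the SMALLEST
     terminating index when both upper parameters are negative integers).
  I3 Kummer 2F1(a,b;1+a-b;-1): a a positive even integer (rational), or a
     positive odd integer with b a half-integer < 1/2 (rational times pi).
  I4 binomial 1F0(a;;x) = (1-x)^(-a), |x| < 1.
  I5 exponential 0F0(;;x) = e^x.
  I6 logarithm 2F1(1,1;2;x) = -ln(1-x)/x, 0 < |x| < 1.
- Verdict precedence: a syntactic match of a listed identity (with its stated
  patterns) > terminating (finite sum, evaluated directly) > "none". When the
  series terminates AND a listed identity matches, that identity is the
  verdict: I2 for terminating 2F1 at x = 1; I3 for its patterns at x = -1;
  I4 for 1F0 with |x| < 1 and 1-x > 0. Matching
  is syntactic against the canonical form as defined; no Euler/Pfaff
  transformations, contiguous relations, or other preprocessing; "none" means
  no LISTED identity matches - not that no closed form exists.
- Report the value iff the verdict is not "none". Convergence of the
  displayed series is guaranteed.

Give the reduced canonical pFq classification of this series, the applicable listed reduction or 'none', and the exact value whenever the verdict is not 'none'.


Canonical form: C = -3/2 times 2F1 with upper {-5, 3/8}, lower {1/7}, x = 1. Verdict at x = 1: Chu-Vandermonde (I2) matches (terminating 2F1 at x = 1 with n = 5, b = 3/8, c = 1/7). Exact value: 32907771/30408704.

Key observation: t_0 being -3/2, the parameter 5/3 appears in both the upper and lower lists and cancels.
Consecutive-term ratio: r(k) = 1 * (k-5) (k+3/8) / [(k+1/7) (k+1)] - rational; roots negated = parameters, x = 1, C = -3/2.


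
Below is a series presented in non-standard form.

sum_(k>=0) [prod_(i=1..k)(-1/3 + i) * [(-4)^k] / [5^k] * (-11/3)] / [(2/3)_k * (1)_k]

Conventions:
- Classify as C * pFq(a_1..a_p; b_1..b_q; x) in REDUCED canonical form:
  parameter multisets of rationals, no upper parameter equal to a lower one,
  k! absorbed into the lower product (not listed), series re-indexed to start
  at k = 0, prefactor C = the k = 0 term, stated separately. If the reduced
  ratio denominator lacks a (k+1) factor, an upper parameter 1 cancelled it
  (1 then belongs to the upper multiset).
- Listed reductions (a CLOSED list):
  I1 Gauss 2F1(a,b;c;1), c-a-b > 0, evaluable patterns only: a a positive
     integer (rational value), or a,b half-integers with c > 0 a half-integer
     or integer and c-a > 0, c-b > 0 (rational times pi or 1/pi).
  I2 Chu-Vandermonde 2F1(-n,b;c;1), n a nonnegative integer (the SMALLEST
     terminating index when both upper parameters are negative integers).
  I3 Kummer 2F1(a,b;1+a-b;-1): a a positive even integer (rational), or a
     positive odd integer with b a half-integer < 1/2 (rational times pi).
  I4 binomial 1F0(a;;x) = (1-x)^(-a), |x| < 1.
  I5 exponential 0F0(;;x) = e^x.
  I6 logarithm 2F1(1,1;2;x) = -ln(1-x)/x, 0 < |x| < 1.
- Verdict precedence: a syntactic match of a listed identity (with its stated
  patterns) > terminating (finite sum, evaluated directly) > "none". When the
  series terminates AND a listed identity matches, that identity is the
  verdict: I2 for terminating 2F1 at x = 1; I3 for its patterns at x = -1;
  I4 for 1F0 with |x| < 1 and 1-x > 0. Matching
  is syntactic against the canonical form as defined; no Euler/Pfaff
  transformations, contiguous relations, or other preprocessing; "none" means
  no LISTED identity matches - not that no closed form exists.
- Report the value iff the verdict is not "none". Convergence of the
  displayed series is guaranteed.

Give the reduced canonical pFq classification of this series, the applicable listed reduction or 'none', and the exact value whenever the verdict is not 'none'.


Structural cue: x = (-4/5) and (1)_k (C = -11/3, x = -4/5) is k! itself.
Adjacent-term ratio: r(k) = (-4/5) * 1 / [(k+1)] - rational; roots negated = parameters, x = (-4/5), C = -11/3.

x = -4/5 here; the reduced form reads 0F0, upper {-}, lower {-}, C = -11/3. Verdict: exponential (I5) fires (the 0F0 exponential series at x = -4/5). Exact value: (-11/3) * e^(-4/5).


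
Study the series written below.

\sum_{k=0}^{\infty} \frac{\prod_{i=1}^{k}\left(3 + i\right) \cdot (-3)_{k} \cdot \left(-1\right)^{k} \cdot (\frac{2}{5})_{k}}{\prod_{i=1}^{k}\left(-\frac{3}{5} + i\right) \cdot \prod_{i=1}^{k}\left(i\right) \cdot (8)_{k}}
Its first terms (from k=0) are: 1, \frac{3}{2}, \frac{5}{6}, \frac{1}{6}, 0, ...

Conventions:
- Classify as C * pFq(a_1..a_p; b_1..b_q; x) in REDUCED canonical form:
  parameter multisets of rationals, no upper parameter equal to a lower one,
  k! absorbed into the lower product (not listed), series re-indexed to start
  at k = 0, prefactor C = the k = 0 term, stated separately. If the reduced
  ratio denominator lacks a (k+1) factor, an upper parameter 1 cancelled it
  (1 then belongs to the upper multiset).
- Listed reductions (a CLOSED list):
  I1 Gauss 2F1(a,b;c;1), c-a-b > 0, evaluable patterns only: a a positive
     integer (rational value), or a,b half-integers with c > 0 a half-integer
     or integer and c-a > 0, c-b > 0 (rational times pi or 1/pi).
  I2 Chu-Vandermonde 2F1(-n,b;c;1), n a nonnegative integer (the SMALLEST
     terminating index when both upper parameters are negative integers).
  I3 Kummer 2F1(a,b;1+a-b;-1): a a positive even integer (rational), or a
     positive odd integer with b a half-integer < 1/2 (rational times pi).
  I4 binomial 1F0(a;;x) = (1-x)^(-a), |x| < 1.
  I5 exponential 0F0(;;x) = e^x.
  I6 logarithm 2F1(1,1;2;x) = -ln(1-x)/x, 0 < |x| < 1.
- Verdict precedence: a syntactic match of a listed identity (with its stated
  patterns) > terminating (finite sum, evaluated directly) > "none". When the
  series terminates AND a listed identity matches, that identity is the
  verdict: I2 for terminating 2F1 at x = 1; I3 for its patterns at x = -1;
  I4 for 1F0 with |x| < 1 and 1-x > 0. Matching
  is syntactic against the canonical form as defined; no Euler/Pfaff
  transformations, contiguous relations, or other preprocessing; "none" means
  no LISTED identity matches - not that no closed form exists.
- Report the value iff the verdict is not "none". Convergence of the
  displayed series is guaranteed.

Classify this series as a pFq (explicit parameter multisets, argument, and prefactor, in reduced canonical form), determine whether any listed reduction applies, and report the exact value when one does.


Prefactor 1, argument -1: 2F1 with upper {-3, 4} over lower {8}. Verdict: this is Kummer (I3) (x = -1; c = 8 equals 1+a-b for upper {-3, 4}: listed pattern). Exact value: \frac{7}{2}.

The tell: t_0 being 1, the parameter 2/5 appears in both the upper and lower lists and cancels.
Ratio: r(k) = -1 * (k-3) (k+4) / [(k+8) (k+1)] - rational in k, leading ratio -1; with t_0 = 1, classification follows.
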